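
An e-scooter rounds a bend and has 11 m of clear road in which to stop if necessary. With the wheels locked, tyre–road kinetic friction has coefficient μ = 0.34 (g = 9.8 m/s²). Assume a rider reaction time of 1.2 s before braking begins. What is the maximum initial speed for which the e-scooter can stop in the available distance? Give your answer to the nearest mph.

a = μg = 0.34 × 9.8 = 3.332 m/s².
Stopping distance: v·t_r + v²/(2a) = 11 with t_r = 1.2 s and a = 3.332 m/s².
So v² + 7.997 v − 73.30 = 0.
Positive root: v = −a·t_r + √((a·t_r)² + 2a·d) = −3.998 + √(15.984 + 73.30) = 5.4510 m/s.
5.4510 m/s ÷ 0.44704 = 12.194 mph.

Maximum speed ≈ 12 mph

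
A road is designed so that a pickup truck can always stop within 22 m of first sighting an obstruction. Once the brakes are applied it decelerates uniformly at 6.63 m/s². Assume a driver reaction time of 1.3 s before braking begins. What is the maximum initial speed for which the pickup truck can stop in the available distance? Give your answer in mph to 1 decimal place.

Stopping distance: v·t_r + v²/(2a) = 22 with t_r = 1.3 s and a = 6.630 m/s².
So v² + 17.238 v − 291.72 = 0.
Positive root: v = −a·t_r + √((a·t_r)² + 2a·d) = −8.619 + √(74.287 + 291.72) = 10.5123 m/s.
10.5123 m/s ÷ 0.44704 = 23.515 mph.

Maximum speed ≈ 23.5 mph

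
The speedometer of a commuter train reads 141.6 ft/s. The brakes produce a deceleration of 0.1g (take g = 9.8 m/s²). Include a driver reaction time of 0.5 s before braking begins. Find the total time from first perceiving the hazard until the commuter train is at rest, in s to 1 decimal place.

141.6 ft/s × 0.3048 = 43.1597 m/s.
a = 0.1 × 9.8 = 0.980 m/s².
Braking time = v/a = 43.1597 / 0.980 = 44.041 s.
Total = 0.5 + 44.041 = 44.541 s.

Total time ≈ 44.5 s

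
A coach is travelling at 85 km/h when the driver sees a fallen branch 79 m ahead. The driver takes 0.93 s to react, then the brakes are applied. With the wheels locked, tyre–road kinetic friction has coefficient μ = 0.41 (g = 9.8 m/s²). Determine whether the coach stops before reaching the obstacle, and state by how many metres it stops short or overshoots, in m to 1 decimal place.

85 km/h ÷ 3.6 = 23.6111 m/s.
a = μg = 0.41 × 9.8 = 4.018 m/s².
Reaction distance = 23.6111 × 0.93 = 21.958 m.
Braking distance = v²/(2a) = 557.484 / 8.036 = 69.373 m.
Total stopping distance = 21.958 + 69.373 = 91.331 m, vs 79 m available — it cannot stop in time and overshoots by 91.331 − 79 = 12.331 m.

No — it overshoots by 12.3 m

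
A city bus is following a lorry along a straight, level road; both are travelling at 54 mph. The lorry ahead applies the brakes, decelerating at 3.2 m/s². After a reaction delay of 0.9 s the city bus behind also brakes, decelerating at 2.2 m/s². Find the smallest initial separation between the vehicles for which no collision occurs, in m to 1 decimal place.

54 mph × 0.44704 = 24.1402 m/s.
Leader travels v²/(2a_L) = 582.749 / 6.400 = 91.055 m before stopping.
Follower covers v·t_r = 24.1402 × 0.9 = 21.726 m while reacting, then v²/(2a_F) = 582.749 / 4.400 = 132.443 m while braking, for a total of 21.726 + 132.443 = 154.169 m.
Since a_F ≤ a_L and the follower starts braking later, the follower is never slower than the leader, so the closest approach is when both have stopped.
Minimum gap = 154.169 − 91.055 = 63.114 m.

Minimum gap ≈ 63.1 m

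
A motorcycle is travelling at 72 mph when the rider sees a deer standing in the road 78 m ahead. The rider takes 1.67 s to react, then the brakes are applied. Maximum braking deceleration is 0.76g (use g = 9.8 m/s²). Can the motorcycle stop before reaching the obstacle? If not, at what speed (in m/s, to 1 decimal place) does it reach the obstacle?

No — it strikes the obstacle at 26.0 m/s

72 mph × 0.44704 = 32.1869 m/s.
a = 0.76 × 9.8 = 7.448 m/s².
Reaction distance = 32.1869 × 1.67 = 53.752 m.
Braking distance needed to stop: v²/(2a) = 1035.997 / 14.896 = 69.549 m, so total needed = 53.752 + 69.549 = 123.301 m > 78 m — it cannot stop.
Distance remaining when braking begins: 78 − 53.752 = 24.248 m.
v² = v₀² − 2a·d = 1035.997 − 2 × 7.448 × 24.248 = 674.799 m²/s².
v = √674.799 = 25.977 m/s.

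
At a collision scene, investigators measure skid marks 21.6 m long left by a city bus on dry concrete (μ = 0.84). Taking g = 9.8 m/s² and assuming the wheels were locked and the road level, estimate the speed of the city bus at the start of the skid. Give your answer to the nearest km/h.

Deceleration a = μg = 0.84 × 9.8 = 8.232 m/s².
v = √(2a·d) = √(2 × 8.232 × 21.6) = √355.622 = 18.8579 m/s.
= 18.8579 × 3.6 = 67.888 km/h.

Initial speed ≈ 68 km/h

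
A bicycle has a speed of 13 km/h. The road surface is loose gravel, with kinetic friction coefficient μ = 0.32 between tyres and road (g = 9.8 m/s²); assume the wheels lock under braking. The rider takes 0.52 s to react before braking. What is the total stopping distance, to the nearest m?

13 km/h ÷ 3.6 = 3.6111 m/s.
a = μg = 0.32 × 9.8 = 3.136 m/s².
Reaction distance = v·t_r = 3.6111 × 0.52 = 1.878 m.
Braking distance = v²/(2a) = 3.6111² / (2 × 3.136) = 13.040 / 6.272 = 2.079 m.
Total = 1.878 + 2.079 = 3.957 m.

Total stopping distance ≈ 4 m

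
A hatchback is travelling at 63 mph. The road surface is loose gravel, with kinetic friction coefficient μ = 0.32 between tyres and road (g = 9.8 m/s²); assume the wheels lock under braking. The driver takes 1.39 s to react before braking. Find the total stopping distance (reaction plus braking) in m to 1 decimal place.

63 mph × 0.44704 = 28.1635 m/s.
a = μg = 0.32 × 9.8 = 3.136 m/s².
Reaction distance = v·t_r = 28.1635 × 1.39 = 39.147 m.
Braking distance = v²/(2a) = 28.1635² / (2 × 3.136) = 793.183 / 6.272 = 126.464 m.
Total = 39.147 + 126.464 = 165.611 m.

Total stopping distance ≈ 165.6 m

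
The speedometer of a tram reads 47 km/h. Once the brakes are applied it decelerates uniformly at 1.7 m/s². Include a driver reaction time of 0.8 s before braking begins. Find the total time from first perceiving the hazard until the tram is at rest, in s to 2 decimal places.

Total time ≈ 8.48 s

47 km/h ÷ 3.6 = 13.0556 m/s.
Braking time = v/a = 13.0556 / 1.700 = 7.680 s.
Total = 0.8 + 7.680 = 8.480 s.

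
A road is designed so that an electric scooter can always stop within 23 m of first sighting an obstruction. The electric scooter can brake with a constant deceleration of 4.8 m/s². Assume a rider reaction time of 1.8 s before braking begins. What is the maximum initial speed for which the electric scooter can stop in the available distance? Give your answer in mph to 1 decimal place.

Stopping distance: v·t_r + v²/(2a) = 23 with t_r = 1.8 s and a = 4.800 m/s².
So v² + 17.280 v − 220.80 = 0.
Positive root: v = −a·t_r + √((a·t_r)² + 2a·d) = −8.640 + √(74.650 + 220.80) = 8.5487 m/s.
8.5487 m/s ÷ 0.44704 = 19.123 mph.

Maximum speed ≈ 19.1 mph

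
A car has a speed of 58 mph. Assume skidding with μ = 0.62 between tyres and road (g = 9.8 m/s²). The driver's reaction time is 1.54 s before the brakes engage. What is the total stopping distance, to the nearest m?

Total stopping distance ≈ 95 m

58 mph × 0.44704 = 25.9283 m/s.
a = μg = 0.62 × 9.8 = 6.076 m/s².
Reaction distance = v·t_r = 25.9283 × 1.54 = 39.930 m.
Braking distance = v²/(2a) = 25.9283² / (2 × 6.076) = 672.277 / 12.152 = 55.322 m.
Total = 39.930 + 55.322 = 95.252 m.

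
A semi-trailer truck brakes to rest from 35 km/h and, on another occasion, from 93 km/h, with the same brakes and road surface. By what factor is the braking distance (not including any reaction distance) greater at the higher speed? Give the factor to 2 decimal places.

Factor ≈ 7.06

Braking distance d = v²/(2a), so with a fixed, d ∝ v².
Factor = (93/35)² = 2.6571² = 7.0602.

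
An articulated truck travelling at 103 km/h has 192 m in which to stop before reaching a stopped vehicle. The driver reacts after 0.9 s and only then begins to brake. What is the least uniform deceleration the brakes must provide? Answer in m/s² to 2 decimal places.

Required deceleration ≈ 2.46 m/s²

103 km/h ÷ 3.6 = 28.6111 m/s.
Distance covered during reaction = 28.6111 × 0.9 = 25.750 m.
Distance available for braking: 192 − 25.750 = 166.250 m.
v² = 2a·d ⇒ a = v²/(2d) = 28.6111² / (2 × 166.250) = 818.595 / 332.500 = 2.4619 m/s².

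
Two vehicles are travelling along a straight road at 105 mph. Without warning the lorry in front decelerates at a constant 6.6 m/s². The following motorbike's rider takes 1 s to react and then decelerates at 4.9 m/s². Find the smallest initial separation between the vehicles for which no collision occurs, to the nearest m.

Minimum gap ≈ 105 m

105 mph × 0.44704 = 46.9392 m/s.
Leader travels v²/(2a_L) = 2203.288 / 13.200 = 166.916 m before stopping.
Follower covers v·t_r = 46.9392 × 1 = 46.939 m while reacting, then v²/(2a_F) = 2203.288 / 9.800 = 224.825 m while braking, for a total of 46.939 + 224.825 = 271.764 m.
Since a_F ≤ a_L and the follower starts braking later, the follower is never slower than the leader, so the closest approach is when both have stopped.
Minimum gap = 271.764 − 166.916 = 104.848 m.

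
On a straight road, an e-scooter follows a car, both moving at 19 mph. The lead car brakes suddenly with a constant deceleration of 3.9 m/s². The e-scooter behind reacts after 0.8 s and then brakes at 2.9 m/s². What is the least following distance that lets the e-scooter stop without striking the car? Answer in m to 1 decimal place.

Minimum gap ≈ 10.0 m

19 mph × 0.44704 = 8.4938 m/s.
Leader travels v²/(2a_L) = 72.145 / 7.800 = 9.249 m before stopping.
Follower covers v·t_r = 8.4938 × 0.8 = 6.795 m while reacting, then v²/(2a_F) = 72.145 / 5.800 = 12.439 m while braking, for a total of 6.795 + 12.439 = 19.234 m.
Since a_F ≤ a_L and the follower starts braking later, the follower is never slower than the leader, so the closest approach is when both have stopped.
Minimum gap = 19.234 − 9.249 = 9.985 m.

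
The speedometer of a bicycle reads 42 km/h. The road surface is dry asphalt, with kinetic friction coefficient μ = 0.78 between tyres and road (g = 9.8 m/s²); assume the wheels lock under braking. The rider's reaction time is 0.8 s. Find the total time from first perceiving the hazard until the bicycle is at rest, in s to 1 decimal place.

Total time ≈ 2.3 s

42 km/h ÷ 3.6 = 11.6667 m/s.
a = μg = 0.78 × 9.8 = 7.644 m/s².
Braking time = v/a = 11.6667 / 7.644 = 1.526 s.
Total = 0.8 + 1.526 = 2.326 s.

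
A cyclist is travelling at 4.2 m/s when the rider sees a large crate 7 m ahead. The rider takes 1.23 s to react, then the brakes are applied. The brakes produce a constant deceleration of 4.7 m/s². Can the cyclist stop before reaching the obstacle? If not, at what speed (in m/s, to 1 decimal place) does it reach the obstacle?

Reaction distance = 4.2000 × 1.23 = 5.166 m.
Braking distance needed to stop: v²/(2a) = 17.640 / 9.400 = 1.877 m, so total needed = 5.166 + 1.877 = 7.043 m > 7 m — it cannot stop.
Distance remaining when braking begins: 7 − 5.166 = 1.834 m.
v² = v₀² − 2a·d = 17.640 − 2 × 4.700 × 1.834 = 0.400 m²/s².
v = √0.400 = 0.632 m/s.

No — it strikes the obstacle at 0.6 m/s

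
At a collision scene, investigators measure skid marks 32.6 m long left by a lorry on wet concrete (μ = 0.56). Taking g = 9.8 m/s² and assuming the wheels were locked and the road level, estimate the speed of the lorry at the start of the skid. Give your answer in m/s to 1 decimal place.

Initial speed ≈ 18.9 m/s

Deceleration a = μg = 0.56 × 9.8 = 5.488 m/s².
v = √(2a·d) = √(2 × 5.488 × 32.6) = √357.818 = 18.9161 m/s.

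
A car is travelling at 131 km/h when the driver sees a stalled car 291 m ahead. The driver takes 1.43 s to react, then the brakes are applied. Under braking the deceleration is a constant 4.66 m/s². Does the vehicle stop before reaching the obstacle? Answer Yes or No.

Yes

131 km/h ÷ 3.6 = 36.3889 m/s.
Reaction distance = 36.3889 × 1.43 = 52.036 m.
Braking distance = v²/(2a) = 1324.152 / 9.320 = 142.076 m.
Total stopping distance = 52.036 + 142.076 = 194.112 m, vs 291 m available — it stops with 291 − 194.112 = 96.888 m to spare.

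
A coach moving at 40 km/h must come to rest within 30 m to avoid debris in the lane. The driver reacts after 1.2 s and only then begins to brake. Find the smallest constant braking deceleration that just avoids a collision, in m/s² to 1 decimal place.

Required deceleration ≈ 3.7 m/s²

40 km/h ÷ 3.6 = 11.1111 m/s.
Distance covered during reaction = 11.1111 × 1.2 = 13.333 m.
Distance available for braking: 30 − 13.333 = 16.667 m.
v² = 2a·d ⇒ a = v²/(2d) = 11.1111² / (2 × 16.667) = 123.457 / 33.334 = 3.7036 m/s².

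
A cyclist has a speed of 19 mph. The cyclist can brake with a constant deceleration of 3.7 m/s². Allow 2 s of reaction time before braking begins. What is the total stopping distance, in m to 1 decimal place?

19 mph × 0.44704 = 8.4938 m/s.
Reaction distance = v·t_r = 8.4938 × 2 = 16.988 m.
Braking distance = v²/(2a) = 8.4938² / (2 × 3.700) = 72.145 / 7.400 = 9.749 m.
Total = 16.988 + 9.749 = 26.737 m.

Total stopping distance ≈ 26.7 m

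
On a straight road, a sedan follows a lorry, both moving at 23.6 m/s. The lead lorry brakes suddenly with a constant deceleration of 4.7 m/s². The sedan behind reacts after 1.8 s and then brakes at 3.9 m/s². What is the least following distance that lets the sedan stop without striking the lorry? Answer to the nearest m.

Leader travels v²/(2a_L) = 556.960 / 9.400 = 59.251 m before stopping.
Follower covers v·t_r = 23.6000 × 1.8 = 42.480 m while reacting, then v²/(2a_F) = 556.960 / 7.800 = 71.405 m while braking, for a total of 42.480 + 71.405 = 113.885 m.
Since a_F ≤ a_L and the follower starts braking later, the follower is never slower than the leader, so the closest approach is when both have stopped.
Minimum gap = 113.885 − 59.251 = 54.634 m.

Minimum gap ≈ 55 m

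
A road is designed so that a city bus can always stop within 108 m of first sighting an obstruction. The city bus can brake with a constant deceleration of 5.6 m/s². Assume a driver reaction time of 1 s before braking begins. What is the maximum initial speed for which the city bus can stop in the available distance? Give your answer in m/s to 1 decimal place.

Stopping distance: v·t_r + v²/(2a) = 108 with t_r = 1 s and a = 5.600 m/s².
So v² + 11.200 v − 1209.60 = 0.
Positive root: v = −a·t_r + √((a·t_r)² + 2a·d) = −5.600 + √(31.360 + 1209.60) = 29.6273 m/s.

Maximum speed ≈ 29.6 m/s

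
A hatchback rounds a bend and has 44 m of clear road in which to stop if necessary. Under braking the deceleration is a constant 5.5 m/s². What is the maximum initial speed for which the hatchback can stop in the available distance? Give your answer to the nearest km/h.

v²/(2a) = d ⇒ v = √(2 × 5.500 × 44) = √484.00 = 22.0000 m/s.
22.0000 m/s × 3.6 = 79.200 km/h.

Maximum speed ≈ 79 km/h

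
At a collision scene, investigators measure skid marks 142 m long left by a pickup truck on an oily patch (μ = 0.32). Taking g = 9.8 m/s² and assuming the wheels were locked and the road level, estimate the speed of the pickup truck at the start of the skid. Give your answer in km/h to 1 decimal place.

Deceleration a = μg = 0.32 × 9.8 = 3.136 m/s².
v = √(2a·d) = √(2 × 3.136 × 142) = √890.624 = 29.8433 m/s.
= 29.8433 × 3.6 = 107.436 km/h.

Initial speed ≈ 107.4 km/h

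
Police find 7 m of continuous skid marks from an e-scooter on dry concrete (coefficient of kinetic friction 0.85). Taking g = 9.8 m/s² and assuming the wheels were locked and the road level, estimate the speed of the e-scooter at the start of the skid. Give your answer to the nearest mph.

Deceleration a = μg = 0.85 × 9.8 = 8.330 m/s².
v = √(2a·d) = √(2 × 8.330 × 7) = √116.620 = 10.7991 m/s.
= 10.7991 ÷ 0.44704 = 24.157 mph.

Initial speed ≈ 24 mph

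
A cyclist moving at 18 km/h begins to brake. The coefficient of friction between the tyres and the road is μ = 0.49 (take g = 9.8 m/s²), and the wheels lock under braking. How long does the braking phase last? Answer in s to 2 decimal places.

Braking time ≈ 1.04 s

18 km/h ÷ 3.6 = 5.0000 m/s.
a = μg = 0.49 × 9.8 = 4.802 m/s².
Braking time = v/a = 5.0000 / 4.802 = 1.041 s.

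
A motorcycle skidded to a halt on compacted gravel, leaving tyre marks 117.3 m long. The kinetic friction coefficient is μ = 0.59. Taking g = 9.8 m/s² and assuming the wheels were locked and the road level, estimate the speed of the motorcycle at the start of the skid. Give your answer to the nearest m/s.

Initial speed ≈ 37 m/s

Deceleration a = μg = 0.59 × 9.8 = 5.782 m/s².
v = √(2a·d) = √(2 × 5.782 × 117.3) = √1356.457 = 36.8301 m/s.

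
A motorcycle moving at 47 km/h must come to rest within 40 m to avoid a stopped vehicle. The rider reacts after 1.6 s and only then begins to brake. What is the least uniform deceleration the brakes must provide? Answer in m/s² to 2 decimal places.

47 km/h ÷ 3.6 = 13.0556 m/s.
Distance covered during reaction = 13.0556 × 1.6 = 20.889 m.
Distance available for braking: 40 − 20.889 = 19.111 m.
v² = 2a·d ⇒ a = v²/(2d) = 13.0556² / (2 × 19.111) = 170.449 / 38.222 = 4.4594 m/s².

Required deceleration ≈ 4.46 m/s²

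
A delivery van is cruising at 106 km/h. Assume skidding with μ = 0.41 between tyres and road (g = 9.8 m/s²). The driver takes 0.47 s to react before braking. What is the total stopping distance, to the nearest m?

106 km/h ÷ 3.6 = 29.4444 m/s.
a = μg = 0.41 × 9.8 = 4.018 m/s².
Reaction distance = v·t_r = 29.4444 × 0.47 = 13.839 m.
Braking distance = v²/(2a) = 29.4444² / (2 × 4.018) = 866.973 / 8.036 = 107.886 m.
Total = 13.839 + 107.886 = 121.725 m.

Total stopping distance ≈ 122 m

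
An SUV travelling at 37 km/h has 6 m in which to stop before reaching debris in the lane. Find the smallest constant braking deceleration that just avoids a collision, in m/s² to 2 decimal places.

Required deceleration ≈ 8.80 m/s²

37 km/h ÷ 3.6 = 10.2778 m/s.
v² = 2a·d ⇒ a = v²/(2d) = 10.2778² / (2 × 6.000) = 105.633 / 12.000 = 8.8027 m/s².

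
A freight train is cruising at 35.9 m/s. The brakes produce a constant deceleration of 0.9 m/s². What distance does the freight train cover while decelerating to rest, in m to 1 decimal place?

Braking distance = v²/(2a) = 35.9000² / (2 × 0.900) = 1288.810 / 1.800 = 716.006 m.

Braking distance ≈ 716.0 m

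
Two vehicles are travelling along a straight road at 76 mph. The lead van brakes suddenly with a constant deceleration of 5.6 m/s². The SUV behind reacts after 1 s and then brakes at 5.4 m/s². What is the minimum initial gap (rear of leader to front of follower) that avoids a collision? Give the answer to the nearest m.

Minimum gap ≈ 38 m

76 mph × 0.44704 = 33.9750 m/s.
Leader travels v²/(2a_L) = 1154.301 / 11.200 = 103.063 m before stopping.
Follower covers v·t_r = 33.9750 × 1 = 33.975 m while reacting, then v²/(2a_F) = 1154.301 / 10.800 = 106.880 m while braking, for a total of 33.975 + 106.880 = 140.855 m.
Since a_F ≤ a_L and the follower starts braking later, the follower is never slower than the leader, so the closest approach is when both have stopped.
Minimum gap = 140.855 − 103.063 = 37.792 m.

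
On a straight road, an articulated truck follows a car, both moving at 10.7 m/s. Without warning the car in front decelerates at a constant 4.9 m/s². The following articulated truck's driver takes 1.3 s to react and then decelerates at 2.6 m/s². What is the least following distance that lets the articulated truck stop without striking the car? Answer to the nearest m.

Leader travels v²/(2a_L) = 114.490 / 9.800 = 11.683 m before stopping.
Follower covers v·t_r = 10.7000 × 1.3 = 13.910 m while reacting, then v²/(2a_F) = 114.490 / 5.200 = 22.017 m while braking, for a total of 13.910 + 22.017 = 35.927 m.
Since a_F ≤ a_L and the follower starts braking later, the follower is never slower than the leader, so the closest approach is when both have stopped.
Minimum gap = 35.927 − 11.683 = 24.244 m.

Minimum gap ≈ 24 m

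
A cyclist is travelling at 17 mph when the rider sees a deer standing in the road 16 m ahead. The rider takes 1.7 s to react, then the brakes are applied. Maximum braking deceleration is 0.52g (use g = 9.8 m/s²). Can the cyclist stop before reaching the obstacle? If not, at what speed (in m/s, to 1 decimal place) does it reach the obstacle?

17 mph × 0.44704 = 7.5997 m/s.
a = 0.52 × 9.8 = 5.096 m/s².
Reaction distance = 7.5997 × 1.7 = 12.919 m.
Braking distance needed to stop: v²/(2a) = 57.755 / 10.192 = 5.667 m, so total needed = 12.919 + 5.667 = 18.586 m > 16 m — it cannot stop.
Distance remaining when braking begins: 16 − 12.919 = 3.081 m.
v² = v₀² − 2a·d = 57.755 − 2 × 5.096 × 3.081 = 26.353 m²/s².
v = √26.353 = 5.134 m/s.

No — it strikes the obstacle at 5.1 m/s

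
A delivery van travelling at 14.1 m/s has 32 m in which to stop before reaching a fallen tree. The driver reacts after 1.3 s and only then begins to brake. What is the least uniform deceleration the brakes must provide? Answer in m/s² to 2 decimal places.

Required deceleration ≈ 7.27 m/s²

Distance covered during reaction = 14.1000 × 1.3 = 18.330 m.
Distance available for braking: 32 − 18.330 = 13.670 m.
v² = 2a·d ⇒ a = v²/(2d) = 14.1000² / (2 × 13.670) = 198.810 / 27.340 = 7.2718 m/s².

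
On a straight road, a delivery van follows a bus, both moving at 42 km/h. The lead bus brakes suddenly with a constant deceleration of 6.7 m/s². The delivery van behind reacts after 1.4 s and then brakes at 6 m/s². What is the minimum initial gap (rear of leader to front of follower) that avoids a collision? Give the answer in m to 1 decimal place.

Minimum gap ≈ 17.5 m

42 km/h ÷ 3.6 = 11.6667 m/s.
Leader travels v²/(2a_L) = 136.112 / 13.400 = 10.158 m before stopping.
Follower covers v·t_r = 11.6667 × 1.4 = 16.333 m while reacting, then v²/(2a_F) = 136.112 / 12.000 = 11.343 m while braking, for a total of 16.333 + 11.343 = 27.676 m.
Since a_F ≤ a_L and the follower starts braking later, the follower is never slower than the leader, so the closest approach is when both have stopped.
Minimum gap = 27.676 − 10.158 = 17.518 m.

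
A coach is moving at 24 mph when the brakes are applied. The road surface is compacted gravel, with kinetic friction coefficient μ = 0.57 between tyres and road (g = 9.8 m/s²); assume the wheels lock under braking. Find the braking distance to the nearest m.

24 mph × 0.44704 = 10.7290 m/s.
a = μg = 0.57 × 9.8 = 5.586 m/s².
Braking distance = v²/(2a) = 10.7290² / (2 × 5.586) = 115.111 / 11.172 = 10.304 m.

Braking distance ≈ 10 m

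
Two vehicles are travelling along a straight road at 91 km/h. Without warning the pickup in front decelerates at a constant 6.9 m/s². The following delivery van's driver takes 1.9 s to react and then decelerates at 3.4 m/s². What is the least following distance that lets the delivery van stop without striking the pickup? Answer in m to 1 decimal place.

91 km/h ÷ 3.6 = 25.2778 m/s.
Leader travels v²/(2a_L) = 638.967 / 13.800 = 46.302 m before stopping.
Follower covers v·t_r = 25.2778 × 1.9 = 48.028 m while reacting, then v²/(2a_F) = 638.967 / 6.800 = 93.966 m while braking, for a total of 48.028 + 93.966 = 141.994 m.
Since a_F ≤ a_L and the follower starts braking later, the follower is never slower than the leader, so the closest approach is when both have stopped.
Minimum gap = 141.994 − 46.302 = 95.692 m.

Minimum gap ≈ 95.7 m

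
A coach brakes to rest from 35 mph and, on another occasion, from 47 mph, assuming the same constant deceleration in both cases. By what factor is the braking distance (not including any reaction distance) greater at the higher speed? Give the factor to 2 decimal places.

Braking distance d = v²/(2a), so with a fixed, d ∝ v².
Factor = (47/35)² = 1.3429² = 1.8034.

Factor ≈ 1.80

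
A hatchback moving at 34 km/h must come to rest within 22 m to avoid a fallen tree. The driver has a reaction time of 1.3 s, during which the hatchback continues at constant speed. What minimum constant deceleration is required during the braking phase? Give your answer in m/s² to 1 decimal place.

Required deceleration ≈ 4.6 m/s²

34 km/h ÷ 3.6 = 9.4444 m/s.
Distance covered during reaction = 9.4444 × 1.3 = 12.278 m.
Distance available for braking: 22 − 12.278 = 9.722 m.
v² = 2a·d ⇒ a = v²/(2d) = 9.4444² / (2 × 9.722) = 89.197 / 19.444 = 4.5874 m/s².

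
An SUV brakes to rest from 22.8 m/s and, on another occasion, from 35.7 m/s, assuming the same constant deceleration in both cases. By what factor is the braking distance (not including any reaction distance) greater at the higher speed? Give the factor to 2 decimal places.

Factor ≈ 2.45

Braking distance d = v²/(2a), so with a fixed, d ∝ v².
Factor = (35.7/22.8)² = 1.5658² = 2.4517.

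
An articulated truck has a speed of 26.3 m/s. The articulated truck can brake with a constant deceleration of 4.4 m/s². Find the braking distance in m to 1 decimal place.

Braking distance ≈ 78.6 m

Braking distance = v²/(2a) = 26.3000² / (2 × 4.400) = 691.690 / 8.800 = 78.601 m.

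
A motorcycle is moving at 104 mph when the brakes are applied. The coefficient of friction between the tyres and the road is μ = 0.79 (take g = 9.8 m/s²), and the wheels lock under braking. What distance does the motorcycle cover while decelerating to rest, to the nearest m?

Braking distance ≈ 140 m

104 mph × 0.44704 = 46.4922 m/s.
a = μg = 0.79 × 9.8 = 7.742 m/s².
Braking distance = v²/(2a) = 46.4922² / (2 × 7.742) = 2161.525 / 15.484 = 139.597 m.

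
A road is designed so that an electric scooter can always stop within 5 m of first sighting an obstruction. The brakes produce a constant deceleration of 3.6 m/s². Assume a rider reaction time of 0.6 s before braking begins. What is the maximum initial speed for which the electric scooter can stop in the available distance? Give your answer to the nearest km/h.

Stopping distance: v·t_r + v²/(2a) = 5 with t_r = 0.6 s and a = 3.600 m/s².
So v² + 4.320 v − 36.00 = 0.
Positive root: v = −a·t_r + √((a·t_r)² + 2a·d) = −2.160 + √(4.666 + 36.00) = 4.2170 m/s.
4.2170 m/s × 3.6 = 15.181 km/h.

Maximum speed ≈ 15 km/h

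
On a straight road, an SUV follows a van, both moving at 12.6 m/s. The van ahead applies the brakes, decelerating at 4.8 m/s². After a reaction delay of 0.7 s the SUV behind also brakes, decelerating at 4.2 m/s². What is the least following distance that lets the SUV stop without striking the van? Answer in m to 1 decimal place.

Minimum gap ≈ 11.2 m

Leader travels v²/(2a_L) = 158.760 / 9.600 = 16.538 m before stopping.
Follower covers v·t_r = 12.6000 × 0.7 = 8.820 m while reacting, then v²/(2a_F) = 158.760 / 8.400 = 18.900 m while braking, for a total of 8.820 + 18.900 = 27.720 m.
Since a_F ≤ a_L and the follower starts braking later, the follower is never slower than the leader, so the closest approach is when both have stopped.
Minimum gap = 27.720 − 16.538 = 11.182 m.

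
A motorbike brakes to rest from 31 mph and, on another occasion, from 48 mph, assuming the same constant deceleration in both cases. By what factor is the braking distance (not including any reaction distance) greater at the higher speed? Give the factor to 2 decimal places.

Braking distance d = v²/(2a), so with a fixed, d ∝ v².
Factor = (48/31)² = 1.5484² = 2.3975.

Factor ≈ 2.40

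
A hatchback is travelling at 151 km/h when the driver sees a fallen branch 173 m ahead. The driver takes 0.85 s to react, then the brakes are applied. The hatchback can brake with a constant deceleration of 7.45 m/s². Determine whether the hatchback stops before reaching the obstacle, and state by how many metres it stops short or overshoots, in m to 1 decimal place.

151 km/h ÷ 3.6 = 41.9444 m/s.
Reaction distance = 41.9444 × 0.85 = 35.653 m.
Braking distance = v²/(2a) = 1759.333 / 14.900 = 118.076 m.
Total stopping distance = 35.653 + 118.076 = 153.729 m, vs 173 m available — it stops with 173 − 153.729 = 19.271 m to spare.

Yes — it stops 19.3 m short of the obstacle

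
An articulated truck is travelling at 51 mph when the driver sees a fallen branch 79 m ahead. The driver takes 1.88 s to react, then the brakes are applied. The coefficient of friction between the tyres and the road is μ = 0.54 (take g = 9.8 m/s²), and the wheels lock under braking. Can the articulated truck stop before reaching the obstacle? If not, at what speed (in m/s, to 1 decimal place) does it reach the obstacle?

51 mph × 0.44704 = 22.7990 m/s.
a = μg = 0.54 × 9.8 = 5.292 m/s².
Reaction distance = 22.7990 × 1.88 = 42.862 m.
Braking distance needed to stop: v²/(2a) = 519.794 / 10.584 = 49.111 m, so total needed = 42.862 + 49.111 = 91.973 m > 79 m — it cannot stop.
Distance remaining when braking begins: 79 − 42.862 = 36.138 m.
v² = v₀² − 2a·d = 519.794 − 2 × 5.292 × 36.138 = 137.309 m²/s².
v = √137.309 = 11.718 m/s.

No — it strikes the obstacle at 11.7 m/s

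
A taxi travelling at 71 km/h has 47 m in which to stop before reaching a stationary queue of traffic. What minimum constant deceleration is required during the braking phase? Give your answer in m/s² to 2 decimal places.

Required deceleration ≈ 4.14 m/s²

71 km/h ÷ 3.6 = 19.7222 m/s.
v² = 2a·d ⇒ a = v²/(2d) = 19.7222² / (2 × 47.000) = 388.965 / 94.000 = 4.1379 m/s².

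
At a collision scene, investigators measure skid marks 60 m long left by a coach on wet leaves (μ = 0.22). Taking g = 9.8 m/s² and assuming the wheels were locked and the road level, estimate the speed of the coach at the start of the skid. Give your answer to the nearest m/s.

Deceleration a = μg = 0.22 × 9.8 = 2.156 m/s².
v = √(2a·d) = √(2 × 2.156 × 60) = √258.720 = 16.0848 m/s.

Initial speed ≈ 16 m/s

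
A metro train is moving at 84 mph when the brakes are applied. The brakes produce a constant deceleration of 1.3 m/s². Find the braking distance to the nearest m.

84 mph × 0.44704 = 37.5514 m/s.
Braking distance = v²/(2a) = 37.5514² / (2 × 1.300) = 1410.108 / 2.600 = 542.349 m.

Braking distance ≈ 542 m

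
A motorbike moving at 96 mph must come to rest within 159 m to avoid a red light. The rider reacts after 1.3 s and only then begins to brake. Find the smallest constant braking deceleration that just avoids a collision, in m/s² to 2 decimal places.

Required deceleration ≈ 8.92 m/s²

96 mph × 0.44704 = 42.9158 m/s.
Distance covered during reaction = 42.9158 × 1.3 = 55.791 m.
Distance available for braking: 159 − 55.791 = 103.209 m.
v² = 2a·d ⇒ a = v²/(2d) = 42.9158² / (2 × 103.209) = 1841.766 / 206.418 = 8.9225 m/s².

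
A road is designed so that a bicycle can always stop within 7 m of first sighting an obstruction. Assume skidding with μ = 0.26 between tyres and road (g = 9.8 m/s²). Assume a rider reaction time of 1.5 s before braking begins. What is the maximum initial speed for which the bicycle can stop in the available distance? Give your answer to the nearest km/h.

a = μg = 0.26 × 9.8 = 2.548 m/s².
Stopping distance: v·t_r + v²/(2a) = 7 with t_r = 1.5 s and a = 2.548 m/s².
So v² + 7.644 v − 35.67 = 0.
Positive root: v = −a·t_r + √((a·t_r)² + 2a·d) = −3.822 + √(14.608 + 35.67) = 3.2687 m/s.
3.2687 m/s × 3.6 = 11.767 km/h.

Maximum speed ≈ 12 km/h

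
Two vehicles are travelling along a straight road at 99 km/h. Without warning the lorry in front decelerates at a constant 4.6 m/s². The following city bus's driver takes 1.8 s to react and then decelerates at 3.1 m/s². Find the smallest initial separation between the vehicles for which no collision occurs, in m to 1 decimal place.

99 km/h ÷ 3.6 = 27.5000 m/s.
Leader travels v²/(2a_L) = 756.250 / 9.200 = 82.201 m before stopping.
Follower covers v·t_r = 27.5000 × 1.8 = 49.500 m while reacting, then v²/(2a_F) = 756.250 / 6.200 = 121.976 m while braking, for a total of 49.500 + 121.976 = 171.476 m.
Since a_F ≤ a_L and the follower starts braking later, the follower is never slower than the leader, so the closest approach is when both have stopped.
Minimum gap = 171.476 − 82.201 = 89.275 m.

Minimum gap ≈ 89.3 m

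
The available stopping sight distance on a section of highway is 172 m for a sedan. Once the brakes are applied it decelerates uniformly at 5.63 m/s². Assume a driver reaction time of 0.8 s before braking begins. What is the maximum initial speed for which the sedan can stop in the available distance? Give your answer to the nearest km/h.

Maximum speed ≈ 143 km/h

Stopping distance: v·t_r + v²/(2a) = 172 with t_r = 0.8 s and a = 5.630 m/s².
So v² + 9.008 v − 1936.72 = 0.
Positive root: v = −a·t_r + √((a·t_r)² + 2a·d) = −4.504 + √(20.286 + 1936.72) = 39.7341 m/s.
39.7341 m/s × 3.6 = 143.043 km/h.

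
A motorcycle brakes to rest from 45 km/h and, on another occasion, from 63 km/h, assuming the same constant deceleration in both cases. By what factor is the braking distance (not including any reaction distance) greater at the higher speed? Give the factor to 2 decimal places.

Braking distance d = v²/(2a), so with a fixed, d ∝ v².
Factor = (63/45)² = 1.4000² = 1.9600.

Factor ≈ 1.96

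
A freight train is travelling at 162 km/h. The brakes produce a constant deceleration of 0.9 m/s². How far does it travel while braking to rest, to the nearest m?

Braking distance ≈ 1125 m

162 km/h ÷ 3.6 = 45.0000 m/s.
Braking distance = v²/(2a) = 45.0000² / (2 × 0.900) = 2025.000 / 1.800 = 1125.000 m.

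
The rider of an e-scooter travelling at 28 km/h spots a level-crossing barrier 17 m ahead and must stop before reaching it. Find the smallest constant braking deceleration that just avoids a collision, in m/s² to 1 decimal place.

Required deceleration ≈ 1.8 m/s²

28 km/h ÷ 3.6 = 7.7778 m/s.
v² = 2a·d ⇒ a = v²/(2d) = 7.7778² / (2 × 17.000) = 60.494 / 34.000 = 1.7792 m/s².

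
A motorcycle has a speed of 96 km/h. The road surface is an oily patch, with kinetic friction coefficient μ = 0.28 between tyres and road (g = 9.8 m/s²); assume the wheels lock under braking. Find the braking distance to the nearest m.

96 km/h ÷ 3.6 = 26.6667 m/s.
a = μg = 0.28 × 9.8 = 2.744 m/s².
Braking distance = v²/(2a) = 26.6667² / (2 × 2.744) = 711.113 / 5.488 = 129.576 m.

Braking distance ≈ 130 m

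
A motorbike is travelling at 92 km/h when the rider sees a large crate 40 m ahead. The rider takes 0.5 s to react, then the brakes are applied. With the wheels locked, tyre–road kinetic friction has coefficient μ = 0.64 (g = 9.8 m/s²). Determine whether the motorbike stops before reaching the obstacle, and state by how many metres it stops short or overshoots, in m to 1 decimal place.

92 km/h ÷ 3.6 = 25.5556 m/s.
a = μg = 0.64 × 9.8 = 6.272 m/s².
Reaction distance = 25.5556 × 0.5 = 12.778 m.
Braking distance = v²/(2a) = 653.089 / 12.544 = 52.064 m.
Total stopping distance = 12.778 + 52.064 = 64.842 m, vs 40 m available — it cannot stop in time and overshoots by 64.842 − 40 = 24.842 m.

No — it overshoots by 24.8 m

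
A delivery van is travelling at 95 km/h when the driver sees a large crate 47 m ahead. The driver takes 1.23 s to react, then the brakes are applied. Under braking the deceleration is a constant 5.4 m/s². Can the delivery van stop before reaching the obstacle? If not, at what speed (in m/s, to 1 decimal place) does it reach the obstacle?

No — it strikes the obstacle at 23.2 m/s

95 km/h ÷ 3.6 = 26.3889 m/s.
Reaction distance = 26.3889 × 1.23 = 32.458 m.
Braking distance needed to stop: v²/(2a) = 696.374 / 10.800 = 64.479 m, so total needed = 32.458 + 64.479 = 96.937 m > 47 m — it cannot stop.
Distance remaining when braking begins: 47 − 32.458 = 14.542 m.
v² = v₀² − 2a·d = 696.374 − 2 × 5.400 × 14.542 = 539.320 m²/s².
v = √539.320 = 23.223 m/s.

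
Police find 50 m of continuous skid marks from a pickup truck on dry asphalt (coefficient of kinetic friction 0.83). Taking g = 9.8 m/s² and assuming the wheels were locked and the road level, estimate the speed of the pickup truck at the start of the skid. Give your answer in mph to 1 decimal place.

Deceleration a = μg = 0.83 × 9.8 = 8.134 m/s².
v = √(2a·d) = √(2 × 8.134 × 50) = √813.400 = 28.5202 m/s.
= 28.5202 ÷ 0.44704 = 63.798 mph.

Initial speed ≈ 63.8 mph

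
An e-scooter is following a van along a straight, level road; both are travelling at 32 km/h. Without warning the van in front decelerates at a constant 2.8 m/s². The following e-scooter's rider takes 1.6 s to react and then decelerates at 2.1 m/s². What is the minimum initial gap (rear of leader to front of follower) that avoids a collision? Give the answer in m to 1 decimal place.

32 km/h ÷ 3.6 = 8.8889 m/s.
Leader travels v²/(2a_L) = 79.013 / 5.600 = 14.109 m before stopping.
Follower covers v·t_r = 8.8889 × 1.6 = 14.222 m while reacting, then v²/(2a_F) = 79.013 / 4.200 = 18.813 m while braking, for a total of 14.222 + 18.813 = 33.035 m.
Since a_F ≤ a_L and the follower starts braking later, the follower is never slower than the leader, so the closest approach is when both have stopped.
Minimum gap = 33.035 − 14.109 = 18.926 m.

Minimum gap ≈ 18.9 m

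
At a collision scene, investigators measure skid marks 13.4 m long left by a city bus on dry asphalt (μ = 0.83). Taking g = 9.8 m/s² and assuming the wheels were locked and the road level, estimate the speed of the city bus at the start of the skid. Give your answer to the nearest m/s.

Deceleration a = μg = 0.83 × 9.8 = 8.134 m/s².
v = √(2a·d) = √(2 × 8.134 × 13.4) = √217.991 = 14.7645 m/s.

Initial speed ≈ 15 m/s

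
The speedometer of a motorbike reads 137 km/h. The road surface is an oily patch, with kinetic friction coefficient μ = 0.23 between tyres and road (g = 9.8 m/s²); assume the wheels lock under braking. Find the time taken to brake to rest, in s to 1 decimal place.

Braking time ≈ 16.9 s

137 km/h ÷ 3.6 = 38.0556 m/s.
a = μg = 0.23 × 9.8 = 2.254 m/s².
Braking time = v/a = 38.0556 / 2.254 = 16.884 s.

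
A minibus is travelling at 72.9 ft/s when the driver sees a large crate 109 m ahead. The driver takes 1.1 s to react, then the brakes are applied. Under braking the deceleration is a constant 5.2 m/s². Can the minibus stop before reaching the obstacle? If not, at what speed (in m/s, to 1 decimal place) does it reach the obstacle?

72.9 ft/s × 0.3048 = 22.2199 m/s.
Reaction distance = 22.2199 × 1.1 = 24.442 m.
Braking distance = v²/(2a) = 493.724 / 10.400 = 47.473 m.
Total stopping distance = 24.442 + 47.473 = 71.915 m, vs 109 m available — it stops with 109 − 71.915 = 37.085 m to spare.

Yes — it stops about 37.1 m short of the obstacle, so it never reaches it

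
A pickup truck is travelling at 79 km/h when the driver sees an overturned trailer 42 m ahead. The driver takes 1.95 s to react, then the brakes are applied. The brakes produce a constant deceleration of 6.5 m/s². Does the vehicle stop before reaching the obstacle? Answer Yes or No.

No

79 km/h ÷ 3.6 = 21.9444 m/s.
Reaction distance = 21.9444 × 1.95 = 42.792 m.
Braking distance = v²/(2a) = 481.557 / 13.000 = 37.043 m.
Total stopping distance = 42.792 + 37.043 = 79.835 m, vs 42 m available — it cannot stop in time and overshoots by 79.835 − 42 = 37.835 m.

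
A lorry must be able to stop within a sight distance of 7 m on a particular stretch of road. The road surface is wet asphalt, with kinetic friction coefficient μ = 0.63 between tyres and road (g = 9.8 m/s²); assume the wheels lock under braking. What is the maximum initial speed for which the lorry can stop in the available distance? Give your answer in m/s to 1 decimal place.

Maximum speed ≈ 9.3 m/s

a = μg = 0.63 × 9.8 = 6.174 m/s².
v²/(2a) = d ⇒ v = √(2 × 6.174 × 7) = √86.44 = 9.2973 m/s.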